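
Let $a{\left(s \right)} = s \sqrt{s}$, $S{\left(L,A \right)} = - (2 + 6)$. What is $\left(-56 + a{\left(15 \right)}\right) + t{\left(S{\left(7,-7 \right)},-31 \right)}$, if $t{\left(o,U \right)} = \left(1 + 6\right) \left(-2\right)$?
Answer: $-70 + 15 \sqrt{15} \approx -11.905$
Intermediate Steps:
$S{\left(L,A \right)} = -8$ ($S{\left(L,A \right)} = \left(-1\right) 8 = -8$)
$a{\left(s \right)} = s^{\frac{3}{2}}$
$t{\left(o,U \right)} = -14$ ($t{\left(o,U \right)} = 7 \left(-2\right) = -14$)
$\left(-56 + a{\left(15 \right)}\right) + t{\left(S{\left(7,-7 \right)},-31 \right)} = \left(-56 + 15^{\frac{3}{2}}\right) - 14 = \left(-56 + 15 \sqrt{15}\right) - 14 = -70 + 15 \sqrt{15}$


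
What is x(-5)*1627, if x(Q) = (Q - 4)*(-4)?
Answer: 58572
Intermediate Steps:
x(Q) = 16 - 4*Q (x(Q) = (-4 + Q)*(-4) = 16 - 4*Q)
x(-5)*1627 = (16 - 4*(-5))*1627 = (16 + 20)*1627 = 36*1627 = 58572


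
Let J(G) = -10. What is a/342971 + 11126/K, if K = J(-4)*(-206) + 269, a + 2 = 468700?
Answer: 4907492988/798779459 ≈ 6.1437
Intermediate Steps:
a = 468698 (a = -2 + 468700 = 468698)
K = 2329 (K = -10*(-206) + 269 = 2060 + 269 = 2329)
a/342971 + 11126/K = 468698/342971 + 11126/2329 = 4907492988/798779459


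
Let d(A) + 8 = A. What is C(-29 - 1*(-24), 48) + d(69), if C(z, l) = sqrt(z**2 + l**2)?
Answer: 61 + sqrt(2329) ≈ 109.26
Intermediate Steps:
d(A) = -8 + A
C(z, l) = sqrt(l**2 + z**2)
C(-29 - 1*(-24), 48) + d(69) = sqrt(48**2 + (-29 - 1*(-24))**2) + (-8 + 69) = sqrt(2304 + (-29 + 24)**2) + 61 = sqrt(2304 + (-5)**2) + 61 = sqrt(2304 + 25) + 61 = sqrt(2329) + 61 = 61 + sqrt(2329)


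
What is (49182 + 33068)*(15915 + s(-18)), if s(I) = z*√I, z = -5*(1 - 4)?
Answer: 1309008750 + 3701250*I*√2 ≈ 1.309e+9 + 5.2344e+6*I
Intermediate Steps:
z = 15 (z = -5*(-3) = 15)
s(I) = 15*√I
(49182 + 33068)*(15915 + s(-18)) = (49182 + 33068)*(15915 + 15*√(-18)) = 82250*(15915 + 15*(3*I*√2)) = 82250*(15915 + 45*I*√2) = 1309008750 + 3701250*I*√2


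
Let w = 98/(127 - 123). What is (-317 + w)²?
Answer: 342225/4 ≈ 85556.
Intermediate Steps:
w = 49/2 (w = 98/4 = 98*(¼) = 49/2 ≈ 24.500)
(-317 + w)² = (-317 + 49/2)² = (-585/2)² = 342225/4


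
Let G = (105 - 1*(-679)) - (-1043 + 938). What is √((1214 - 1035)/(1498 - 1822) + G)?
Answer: √287857/18 ≈ 29.807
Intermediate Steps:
G = 889 (G = (105 + 679) - 1*(-105) = 784 + 105 = 889)
√((1214 - 1035)/(1498 - 1822) + G) = √((1214 - 1035)/(1498 - 1822) + 889) = √(179/(-324) + 889) = √(179*(-1/324) + 889) = √(-179/324 + 889) = √(287857/324) = √287857/18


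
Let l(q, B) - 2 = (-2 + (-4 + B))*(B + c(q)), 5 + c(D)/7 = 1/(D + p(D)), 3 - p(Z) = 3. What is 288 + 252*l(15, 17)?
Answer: -239052/5 ≈ -47810.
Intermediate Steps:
p(Z) = 0 (p(Z) = 3 - 1*3 = 3 - 3 = 0)
c(D) = -35 + 7/D (c(D) = -35 + 7/(D + 0) = -35 + 7/D)
l(q, B) = 2 + (-6 + B)*(-35 + B + 7/q) (l(q, B) = 2 + (-2 + (-4 + B))*(B + (-35 + 7/q)) = 2 + (-6 + B)*(-35 + B + 7/q))
288 + 252*l(15, 17) = 288 + 252*(212 + 17² - 42/15 - 41*17 + 7*17/15) = 288 + 252*(212 + 289 - 42*1/15 - 697 + 7*17*(1/15)) = 288 + 252*(212 + 289 - 14/5 - 697 + 119/15) = 288 + 252*(-2863/15) = 288 - 240492/5 = -239052/5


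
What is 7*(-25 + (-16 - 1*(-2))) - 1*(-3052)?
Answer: 2779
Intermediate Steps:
7*(-25 + (-16 - 1*(-2))) - 1*(-3052) = 7*(-25 + (-16 + 2)) + 3052 = 7*(-25 - 14) + 3052 = 7*(-39) + 3052 = -273 + 3052 = 2779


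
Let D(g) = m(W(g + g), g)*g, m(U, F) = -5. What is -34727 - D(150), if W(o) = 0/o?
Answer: -33977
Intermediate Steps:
W(o) = 0
D(g) = -5*g
-34727 - D(150) = -34727 - (-5)*150 = -34727 - 1*(-750) = -34727 + 750 = -33977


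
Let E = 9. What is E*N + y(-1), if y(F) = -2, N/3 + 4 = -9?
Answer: -353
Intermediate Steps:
N = -39 (N = -12 + 3*(-9) = -12 - 27 = -39)
E*N + y(-1) = 9*(-39) - 2 = -351 - 2 = -353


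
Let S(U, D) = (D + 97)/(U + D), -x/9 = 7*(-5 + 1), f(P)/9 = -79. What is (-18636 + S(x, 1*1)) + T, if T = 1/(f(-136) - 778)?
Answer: -7020352343/376717 ≈ -18636.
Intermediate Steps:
f(P) = -711 (f(P) = 9*(-79) = -711)
T = -1/1489 (T = 1/(-711 - 778) = 1/(-1489) = -1/1489 ≈ -0.00067159)
x = 252 (x = -63*(-5 + 1) = -63*(-4) = -9*(-28) = 252)
S(U, D) = (97 + D)/(D + U)
(-18636 + S(x, 1*1)) + T = (-18636 + (97 + 1*1)/(1*1 + 252)) - 1/1489 = (-18636 + (97 + 1)/(1 + 252)) - 1/1489 = (-18636 + 98/253) - 1/1489 = -4714810/253 - 1/1489 = -7020352343/376717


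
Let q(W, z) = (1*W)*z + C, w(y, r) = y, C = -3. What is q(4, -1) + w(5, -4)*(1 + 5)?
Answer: 23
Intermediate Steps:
q(W, z) = -3 + W*z (q(W, z) = (1*W)*z - 3 = W*z - 3 = -3 + W*z)
q(4, -1) + w(5, -4)*(1 + 5) = (-3 + 4*(-1)) + 5*(1 + 5) = (-3 - 4) + 5*6 = -7 + 30 = 23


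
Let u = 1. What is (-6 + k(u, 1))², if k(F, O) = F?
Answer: 25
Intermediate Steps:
(-6 + k(u, 1))² = (-6 + 1)² = (-5)² = 25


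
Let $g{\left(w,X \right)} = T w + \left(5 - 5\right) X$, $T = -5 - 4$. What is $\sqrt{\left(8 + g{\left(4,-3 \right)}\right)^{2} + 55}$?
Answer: $\sqrt{839} \approx 28.965$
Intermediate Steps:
$T = -9$ ($T = -5 - 4 = -9$)
$g{\left(w,X \right)} = - 9 w$ ($g{\left(w,X \right)} = - 9 w + \left(5 - 5\right) X = - 9 w + 0 X = - 9 w + 0 = - 9 w$)
$\sqrt{\left(8 + g{\left(4,-3 \right)}\right)^{2} + 55} = \sqrt{\left(8 - 36\right)^{2} + 55} = \sqrt{\left(-28\right)^{2} + 55} = \sqrt{784 + 55} = \sqrt{839}$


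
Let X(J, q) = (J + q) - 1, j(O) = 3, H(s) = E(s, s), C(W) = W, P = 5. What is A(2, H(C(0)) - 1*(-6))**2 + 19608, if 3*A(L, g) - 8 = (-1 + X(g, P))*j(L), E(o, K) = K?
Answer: 177697/9 ≈ 19744.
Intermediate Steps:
H(s) = s
X(J, q) = -1 + J + q
A(L, g) = 17/3 + g (A(L, g) = 8/3 + ((-1 + (-1 + g + 5))*3)/3 = 8/3 + ((-1 + (4 + g))*3)/3 = 8/3 + ((3 + g)*3)/3 = 8/3 + (9 + 3*g)/3 = 8/3 + (3 + g) = 17/3 + g)
A(2, H(C(0)) - 1*(-6))**2 + 19608 = (17/3 + (0 - 1*(-6)))**2 + 19608 = (17/3 + (0 + 6))**2 + 19608 = (17/3 + 6)**2 + 19608 = (35/3)**2 + 19608 = 1225/9 + 19608 = 177697/9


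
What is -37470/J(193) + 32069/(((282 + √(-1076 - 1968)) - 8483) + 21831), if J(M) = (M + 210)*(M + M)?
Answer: 15258325102645/7224889132188 - 32069*I*√761/92889972 ≈ 2.1119 - 0.0095238*I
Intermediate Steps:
J(M) = 2*M*(210 + M) (J(M) = (210 + M)*(2*M) = 2*M*(210 + M))
-37470/J(193) + 32069/(((282 + √(-1076 - 1968)) - 8483) + 21831) = -37470*1/(386*(210 + 193)) + 32069/(((282 + √(-1076 - 1968)) - 8483) + 21831) = -37470/(2*193*403) + 32069/(((282 + √(-3044)) - 8483) + 21831) = -37470/155558 + 32069/(((282 + 2*I*√761) - 8483) + 21831) = -37470*1/155558 + 32069/((-8201 + 2*I*√761) + 21831) = -18735/77779 + 32069/(13630 + 2*I*√761)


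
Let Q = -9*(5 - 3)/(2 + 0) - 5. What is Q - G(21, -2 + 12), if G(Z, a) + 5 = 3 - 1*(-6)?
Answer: -18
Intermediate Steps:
G(Z, a) = 4 (G(Z, a) = -5 + (3 - 1*(-6)) = -5 + (3 + 6) = -5 + 9 = 4)
Q = -14 (Q = -18/2 - 5 = -9*1 - 5 = -9 - 5 = -14)
Q - G(21, -2 + 12) = -14 - 1*4 = -14 - 4 = -18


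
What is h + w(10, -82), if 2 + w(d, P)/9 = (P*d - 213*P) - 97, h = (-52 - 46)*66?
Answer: 142455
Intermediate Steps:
h = -6468 (h = -98*66 = -6468)
w(d, P) = -891 - 1917*P + 9*P*d (w(d, P) = -18 + 9*((P*d - 213*P) - 97) = -18 + 9*((-213*P + P*d) - 97) = -18 + 9*(-97 - 213*P + P*d) = -18 + (-873 - 1917*P + 9*P*d) = -891 - 1917*P + 9*P*d)
h + w(10, -82) = -6468 + (-891 - 1917*(-82) + 9*(-82)*10) = -6468 + (-891 + 157194 - 7380) = -6468 + 148923 = 142455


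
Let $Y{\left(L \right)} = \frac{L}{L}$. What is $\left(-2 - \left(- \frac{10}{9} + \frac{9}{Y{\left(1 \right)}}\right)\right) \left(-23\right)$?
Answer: $\frac{2047}{9} \approx 227.44$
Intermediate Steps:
$Y{\left(L \right)} = 1$
$\left(-2 - \left(- \frac{10}{9} + \frac{9}{Y{\left(1 \right)}}\right)\right) \left(-23\right) = \left(-2 - \left(9 - \frac{10}{9}\right)\right) \left(-23\right) = \left(-2 - \frac{71}{9}\right) \left(-23\right) = \left(- \frac{89}{9}\right) \left(-23\right) = \frac{2047}{9}$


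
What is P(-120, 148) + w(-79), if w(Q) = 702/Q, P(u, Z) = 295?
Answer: 22603/79 ≈ 286.11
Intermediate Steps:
P(-120, 148) + w(-79) = 295 + 702/(-79) = 295 + 702*(-1/79) = 295 - 702/79 = 22603/79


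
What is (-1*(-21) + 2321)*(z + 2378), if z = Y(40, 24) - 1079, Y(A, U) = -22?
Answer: 2990734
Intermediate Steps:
z = -1101 (z = -22 - 1079 = -1101)
(-1*(-21) + 2321)*(z + 2378) = (-1*(-21) + 2321)*(-1101 + 2378) = (21 + 2321)*1277 = 2342*1277 = 2990734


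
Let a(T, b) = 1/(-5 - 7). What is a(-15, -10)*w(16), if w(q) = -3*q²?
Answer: 64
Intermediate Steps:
a(T, b) = -1/12 (a(T, b) = 1/(-12) = -1/12)
a(-15, -10)*w(16) = -(-1)*16²/4 = -(-1)*256/4 = -1/12*(-768) = 64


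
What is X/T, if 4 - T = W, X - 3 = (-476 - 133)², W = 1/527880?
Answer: 195782245920/2111519 ≈ 92721.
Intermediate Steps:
W = 1/527880 ≈ 1.8944e-6
X = 370884 (X = 3 + (-476 - 133)² = 3 + (-609)² = 3 + 370881 = 370884)
T = 2111519/527880 (T = 4 - 1*1/527880 = 4 - 1/527880 = 2111519/527880 ≈ 4.0000)
X/T = 370884/(2111519/527880) = 370884*(527880/2111519) = 195782245920/2111519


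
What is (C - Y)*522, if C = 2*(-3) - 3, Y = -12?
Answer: 1566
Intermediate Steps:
C = -9 (C = -6 - 3 = -9)
(C - Y)*522 = (-9 - 1*(-12))*522 = (-9 + 12)*522 = 3*522 = 1566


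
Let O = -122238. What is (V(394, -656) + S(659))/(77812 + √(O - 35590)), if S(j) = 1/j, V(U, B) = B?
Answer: -8409590259/997539037087 + 432303*I*√39457/1995078074174 ≈ -0.0084303 + 4.3042e-5*I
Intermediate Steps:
(V(394, -656) + S(659))/(77812 + √(O - 35590)) = (-656 + 1/659)/(77812 + √(-122238 - 35590)) = (-656 + 1/659)/(77812 + √(-157828)) = -432303/(659*(77812 + 2*I*√39457))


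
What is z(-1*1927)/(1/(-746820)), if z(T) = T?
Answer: 1439122140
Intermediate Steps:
z(-1*1927)/(1/(-746820)) = (-1*1927)/(1/(-746820)) = -1927/(-1/746820) = -1927*(-746820) = 1439122140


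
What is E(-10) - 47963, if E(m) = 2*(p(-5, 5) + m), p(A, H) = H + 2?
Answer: -47969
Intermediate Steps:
p(A, H) = 2 + H
E(m) = 14 + 2*m (E(m) = 2*((2 + 5) + m) = 2*(7 + m) = 14 + 2*m)
E(-10) - 47963 = (14 + 2*(-10)) - 47963 = (14 - 20) - 47963 = -6 - 47963 = -47969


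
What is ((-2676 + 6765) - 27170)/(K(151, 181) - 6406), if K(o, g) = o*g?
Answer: -23081/20925 ≈ -1.1030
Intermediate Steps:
K(o, g) = g*o
((-2676 + 6765) - 27170)/(K(151, 181) - 6406) = ((-2676 + 6765) - 27170)/(181*151 - 6406) = (4089 - 27170)/(27331 - 6406) = -23081/20925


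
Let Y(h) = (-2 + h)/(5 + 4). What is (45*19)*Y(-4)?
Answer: -570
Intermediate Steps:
Y(h) = -2/9 + h/9 (Y(h) = (-2 + h)/9 = (-2 + h)*(⅑) = -2/9 + h/9)
(45*19)*Y(-4) = (45*19)*(-2/9 + (⅑)*(-4)) = 855*(-2/9 - 4/9) = 855*(-⅔) = -570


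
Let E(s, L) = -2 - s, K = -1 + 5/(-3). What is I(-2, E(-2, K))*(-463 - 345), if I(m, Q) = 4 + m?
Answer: -1616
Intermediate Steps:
K = -8/3 (K = -1 + 5*(-⅓) = -1 - 5/3 = -8/3 ≈ -2.6667)
I(-2, E(-2, K))*(-463 - 345) = (4 - 2)*(-463 - 345) = 2*(-808) = -1616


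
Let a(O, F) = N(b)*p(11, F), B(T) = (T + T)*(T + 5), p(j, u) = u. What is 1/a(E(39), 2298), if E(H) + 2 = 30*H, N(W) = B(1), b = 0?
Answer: 1/27576 ≈ 3.6263e-5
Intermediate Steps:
B(T) = 2*T*(5 + T) (B(T) = (2*T)*(5 + T) = 2*T*(5 + T))
N(W) = 12 (N(W) = 2*1*(5 + 1) = 2*1*6 = 12)
E(H) = -2 + 30*H
a(O, F) = 12*F
1/a(E(39), 2298) = 1/(12*2298) = 1/27576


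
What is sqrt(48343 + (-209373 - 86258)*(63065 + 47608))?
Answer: 62*I*sqrt(8511530) ≈ 1.8088e+5*I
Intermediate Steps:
sqrt(48343 + (-209373 - 86258)*(63065 + 47608)) = sqrt(48343 - 295631*110673) = sqrt(48343 - 32718369663) = sqrt(-32718321320) = 62*I*sqrt(8511530)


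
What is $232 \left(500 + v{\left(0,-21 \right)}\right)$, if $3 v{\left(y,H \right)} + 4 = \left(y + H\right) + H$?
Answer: $\frac{337328}{3} \approx 1.1244 \cdot 10^{5}$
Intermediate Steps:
$v{\left(y,H \right)} = - \frac{4}{3} + \frac{y}{3} + \frac{2 H}{3}$ ($v{\left(y,H \right)} = - \frac{4}{3} + \frac{\left(y + H\right) + H}{3} = - \frac{4}{3} + \frac{\left(H + y\right) + H}{3} = - \frac{4}{3} + \frac{y + 2 H}{3} = - \frac{4}{3} + \left(\frac{y}{3} + \frac{2 H}{3}\right) = - \frac{4}{3} + \frac{y}{3} + \frac{2 H}{3}$)
$232 \left(500 + v{\left(0,-21 \right)}\right) = 232 \left(500 + \left(- \frac{4}{3} + \frac{1}{3} \cdot 0 + \frac{2}{3} \left(-21\right)\right)\right) = 232 \left(500 - \frac{46}{3}\right) = 232 \cdot \frac{1454}{3} = \frac{337328}{3}$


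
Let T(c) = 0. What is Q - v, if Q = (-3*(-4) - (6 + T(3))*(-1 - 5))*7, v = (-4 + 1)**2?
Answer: 327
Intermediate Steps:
v = 9 (v = (-3)**2 = 9)
Q = 336 (Q = (-3*(-4) - (6 + 0)*(-1 - 5))*7 = (12 - 6*(-6))*7 = (12 - 1*(-36))*7 = (12 + 36)*7 = 48*7 = 336)
Q - v = 336 - 1*9 = 336 - 9 = 327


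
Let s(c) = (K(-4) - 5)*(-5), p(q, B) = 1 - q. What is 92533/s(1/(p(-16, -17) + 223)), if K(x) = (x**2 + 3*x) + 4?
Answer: -92533/15 ≈ -6168.9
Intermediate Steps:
K(x) = 4 + x**2 + 3*x
s(c) = -15 (s(c) = ((4 + (-4)**2 + 3*(-4)) - 5)*(-5) = ((4 + 16 - 12) - 5)*(-5) = (8 - 5)*(-5) = 3*(-5) = -15)
92533/s(1/(p(-16, -17) + 223)) = 92533/(-15) = 92533*(-1/15) = -92533/15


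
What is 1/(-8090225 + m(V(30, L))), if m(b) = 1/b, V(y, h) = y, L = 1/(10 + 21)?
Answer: -30/242706749 ≈ -1.2361e-7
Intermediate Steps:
L = 1/31 ≈ 0.032258
1/(-8090225 + m(V(30, L))) = 1/(-8090225 + 1/30) = 1/(-242706749/30) = -30/242706749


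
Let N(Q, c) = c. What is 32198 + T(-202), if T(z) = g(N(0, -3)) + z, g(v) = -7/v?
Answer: 95995/3 ≈ 31998.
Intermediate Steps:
T(z) = 7/3 + z (T(z) = -7/(-3) + z = -7*(-1/3) + z = 7/3 + z)
32198 + T(-202) = 32198 + (7/3 - 202) = 32198 - 599/3 = 95995/3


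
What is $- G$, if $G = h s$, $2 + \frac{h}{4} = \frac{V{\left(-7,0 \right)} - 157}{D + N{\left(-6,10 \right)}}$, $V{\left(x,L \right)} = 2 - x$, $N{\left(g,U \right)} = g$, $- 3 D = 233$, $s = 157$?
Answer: $\frac{36424}{251} \approx 145.12$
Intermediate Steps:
$D = - \frac{233}{3}$ ($D = \left(- \frac{1}{3}\right) 233 = - \frac{233}{3} \approx -77.667$)
$h = - \frac{232}{251}$ ($h = -8 + 4 \frac{\left(2 - -7\right) - 157}{- \frac{233}{3} - 6} = -8 + 4 \frac{\left(2 + 7\right) - 157}{- \frac{251}{3}} = -8 + 4 \left(9 - 157\right) \left(- \frac{3}{251}\right) = -8 + 4 \left(\left(-148\right) \left(- \frac{3}{251}\right)\right) = -8 + 4 \cdot \frac{444}{251} = -8 + \frac{1776}{251} = - \frac{232}{251} \approx -0.9243$)
$G = - \frac{36424}{251}$ ($G = \left(- \frac{232}{251}\right) 157 = - \frac{36424}{251} \approx -145.12$)
$- G = \left(-1\right) \left(- \frac{36424}{251}\right) = \frac{36424}{251}$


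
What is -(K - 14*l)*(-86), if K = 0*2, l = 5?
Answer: -6020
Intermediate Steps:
K = 0
-(K - 14*l)*(-86) = -(0 - 14*5)*(-86) = -(0 - 70)*(-86) = -(-70)*(-86) = -1*6020 = -6020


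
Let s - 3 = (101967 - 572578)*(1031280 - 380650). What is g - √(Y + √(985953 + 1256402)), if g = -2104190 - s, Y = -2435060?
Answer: 306191530737 - √(-2435060 + √2242355) ≈ 3.0619e+11 - 1560.0*I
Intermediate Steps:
s = -306193634927 (s = 3 + (101967 - 572578)*(1031280 - 380650) = 3 - 470611*650630 = 3 - 306193634930 = -306193634927)
g = 306191530737 (g = -2104190 - 1*(-306193634927) = -2104190 + 306193634927 = 306191530737)
g - √(Y + √(985953 + 1256402)) = 306191530737 - √(-2435060 + √(985953 + 1256402)) = 306191530737 - √(-2435060 + √2242355)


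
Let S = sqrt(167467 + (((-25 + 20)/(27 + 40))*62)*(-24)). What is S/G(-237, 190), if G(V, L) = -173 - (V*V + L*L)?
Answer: -sqrt(752257843)/6193614 ≈ -0.0044283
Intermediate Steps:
G(V, L) = -173 - L**2 - V**2 (G(V, L) = -173 - (V**2 + L**2) = -173 - (L**2 + V**2) = -173 + (-L**2 - V**2) = -173 - L**2 - V**2)
S = sqrt(752257843)/67 (S = sqrt(167467 + (-5/67*62)*(-24)) = sqrt(167467 + (-5*1/67*62)*(-24)) = sqrt(167467 - 5/67*62*(-24)) = sqrt(167467 - 310/67*(-24)) = sqrt(167467 + 7440/67) = sqrt(11227729/67) = sqrt(752257843)/67 ≈ 409.36)
S/G(-237, 190) = (sqrt(752257843)/67)/(-173 - 1*190**2 - 1*(-237)**2) = (sqrt(752257843)/67)/(-173 - 1*36100 - 1*56169) = (sqrt(752257843)/67)/(-173 - 36100 - 56169) = (sqrt(752257843)/67)/(-92442) = (sqrt(752257843)/67)*(-1/92442) = -sqrt(752257843)/6193614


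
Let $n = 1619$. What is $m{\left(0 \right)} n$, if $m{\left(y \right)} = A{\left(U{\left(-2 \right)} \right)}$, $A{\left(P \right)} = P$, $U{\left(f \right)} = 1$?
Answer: $1619$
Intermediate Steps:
$m{\left(y \right)} = 1$
$m{\left(0 \right)} n = 1 \cdot 1619 = 1619$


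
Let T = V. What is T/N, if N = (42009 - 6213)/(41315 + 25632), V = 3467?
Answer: 232105249/35796 ≈ 6484.1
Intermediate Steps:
T = 3467
N = 35796/66947 ≈ 0.53469
T/N = 3467/(35796/66947) = 3467*(66947/35796) = 232105249/35796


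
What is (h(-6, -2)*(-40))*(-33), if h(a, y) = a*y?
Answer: 15840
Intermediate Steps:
(h(-6, -2)*(-40))*(-33) = (-6*(-2)*(-40))*(-33) = (12*(-40))*(-33) = -480*(-33) = 15840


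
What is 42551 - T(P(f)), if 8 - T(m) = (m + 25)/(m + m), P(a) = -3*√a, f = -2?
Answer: 85087/2 + 25*I*√2/12 ≈ 42544.0 + 2.9463*I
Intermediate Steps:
T(m) = 8 - (25 + m)/(2*m) (T(m) = 8 - (m + 25)/(m + m) = 8 - (25 + m)/(2*m))
42551 - T(P(f)) = 42551 - 5*(-5 + 3*(-3*I*√2))/(2*((-3*I*√2))) = 42551 - 5*I*√2/6*(-5 - 9*I*√2)/2 = 42551 - 5*I*√2*(-5 - 9*I*√2)/12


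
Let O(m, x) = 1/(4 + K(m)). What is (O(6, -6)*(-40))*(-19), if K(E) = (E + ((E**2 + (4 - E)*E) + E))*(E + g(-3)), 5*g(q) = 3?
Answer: 475/151 ≈ 3.1457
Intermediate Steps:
g(q) = 3/5 (g(q) = (1/5)*3 = 3/5)
K(E) = (3/5 + E)*(E**2 + 2*E + E*(4 - E)) (K(E) = (E + ((E**2 + (4 - E)*E) + E))*(E + 3/5) = (E + ((E**2 + E*(4 - E)) + E))*(3/5 + E) = (E + (E + E**2 + E*(4 - E)))*(3/5 + E) = (E**2 + 2*E + E*(4 - E))*(3/5 + E) = (3/5 + E)*(E**2 + 2*E + E*(4 - E)))
O(m, x) = 1/(4 + 6*m*(3 + 5*m)/5)
(O(6, -6)*(-40))*(-19) = ((5/(2*(10 + 3*6*(3 + 5*6))))*(-40))*(-19) = ((5/(2*(10 + 3*6*(3 + 30))))*(-40))*(-19) = ((5/(2*(10 + 3*6*33)))*(-40))*(-19) = ((5/(2*(10 + 594)))*(-40))*(-19) = (((5/2)/604)*(-40))*(-19) = (((5/2)*(1/604))*(-40))*(-19) = ((5/1208)*(-40))*(-19) = -25/151*(-19) = 475/151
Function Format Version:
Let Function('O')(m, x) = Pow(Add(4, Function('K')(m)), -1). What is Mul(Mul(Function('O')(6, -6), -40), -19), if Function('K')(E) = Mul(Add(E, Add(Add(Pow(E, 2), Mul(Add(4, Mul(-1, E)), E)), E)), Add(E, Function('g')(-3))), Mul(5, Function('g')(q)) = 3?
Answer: Rational(475, 151) ≈ 3.1457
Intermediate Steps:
Function('g')(q) = Rational(3, 5) (Function('g')(q) = Mul(Rational(1, 5), 3) = Rational(3, 5))
Function('K')(E) = Mul(Add(Rational(3, 5), E), Add(Pow(E, 2), Mul(2, E), Mul(E, Add(4, Mul(-1, E))))) (Function('K')(E) = Mul(Add(E, Add(Add(Pow(E, 2), Mul(Add(4, Mul(-1, E)), E)), E)), Add(E, Rational(3, 5))) = Mul(Add(E, Add(Add(Pow(E, 2), Mul(E, Add(4, Mul(-1, E)))), E)), Add(Rational(3, 5), E)) = Mul(Add(E, Add(E, Pow(E, 2), Mul(E, Add(4, Mul(-1, E))))), Add(Rational(3, 5), E)) = Mul(Add(Pow(E, 2), Mul(2, E), Mul(E, Add(4, Mul(-1, E)))), Add(Rational(3, 5), E)) = Mul(Add(Rational(3, 5), E), Add(Pow(E, 2), Mul(2, E), Mul(E, Add(4, Mul(-1, E))))))
Function('O')(m, x) = Pow(Add(4, Mul(Rational(6, 5), m, Add(3, Mul(5, m)))), -1)
Mul(Mul(Function('O')(6, -6), -40), -19) = Mul(Mul(Mul(Rational(5, 2), Pow(Add(10, Mul(3, 6, Add(3, Mul(5, 6)))), -1)), -40), -19) = Mul(Mul(Mul(Rational(5, 2), Pow(Add(10, Mul(3, 6, Add(3, 30))), -1)), -40), -19) = Mul(Mul(Mul(Rational(5, 2), Pow(Add(10, Mul(3, 6, 33)), -1)), -40), -19) = Mul(Mul(Mul(Rational(5, 2), Pow(Add(10, 594), -1)), -40), -19) = Mul(Mul(Mul(Rational(5, 2), Pow(604, -1)), -40), -19) = Mul(Mul(Mul(Rational(5, 2), Rational(1, 604)), -40), -19) = Mul(Mul(Rational(5, 1208), -40), -19) = Mul(Rational(-25, 151), -19) = Rational(475, 151)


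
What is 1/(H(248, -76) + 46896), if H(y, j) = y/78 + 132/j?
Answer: 741/34751005 ≈ 2.1323e-5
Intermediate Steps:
H(y, j) = 132/j + y/78 (H(y, j) = y*(1/78) + 132/j = y/78 + 132/j = 132/j + y/78)
1/(H(248, -76) + 46896) = 1/((132/(-76) + (1/78)*248) + 46896) = 1/((132*(-1/76) + 124/39) + 46896) = 1/((-33/19 + 124/39) + 46896) = 1/(1069/741 + 46896) = 1/(34751005/741) = 741/34751005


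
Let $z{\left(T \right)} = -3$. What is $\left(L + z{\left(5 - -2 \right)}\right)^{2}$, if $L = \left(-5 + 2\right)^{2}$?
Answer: $36$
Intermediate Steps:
$L = 9$ ($L = \left(-3\right)^{2} = 9$)
$\left(L + z{\left(5 - -2 \right)}\right)^{2} = \left(9 - 3\right)^{2} = 6^{2} = 36$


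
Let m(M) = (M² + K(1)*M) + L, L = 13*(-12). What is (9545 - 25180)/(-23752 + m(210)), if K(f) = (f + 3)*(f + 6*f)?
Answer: -15635/26072 ≈ -0.59969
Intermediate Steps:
L = -156
K(f) = 7*f*(3 + f) (K(f) = (3 + f)*(7*f) = 7*f*(3 + f))
m(M) = -156 + M² + 28*M (m(M) = (M² + (7*1*(3 + 1))*M) - 156 = (M² + (7*1*4)*M) - 156 = (M² + 28*M) - 156 = -156 + M² + 28*M)
(9545 - 25180)/(-23752 + m(210)) = (9545 - 25180)/(-23752 + (-156 + 210² + 28*210)) = -15635/(-23752 + (-156 + 44100 + 5880)) = -15635/(-23752 + 49824) = -15635/26072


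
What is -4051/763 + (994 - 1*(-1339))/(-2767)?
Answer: -12989196/2111221 ≈ -6.1525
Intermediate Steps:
-4051/763 + (994 - 1*(-1339))/(-2767) = -4051*1/763 + (994 + 1339)*(-1/2767) = -4051/763 + 2333*(-1/2767) = -4051/763 - 2333/2767 = -12989196/2111221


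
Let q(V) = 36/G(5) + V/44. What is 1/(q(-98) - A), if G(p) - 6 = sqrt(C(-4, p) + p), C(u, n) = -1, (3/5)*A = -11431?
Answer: 33/628780 ≈ 5.2483e-5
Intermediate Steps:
A = -57155/3 (A = (5/3)*(-11431) = -57155/3 ≈ -19052.)
G(p) = 6 + sqrt(-1 + p)
q(V) = 9/2 + V/44 (q(V) = 36/(6 + sqrt(-1 + 5)) + V/44 = 36/(6 + sqrt(4)) + V*(1/44) = 36/(6 + 2) + V/44 = 36/8 + V/44 = 36*(1/8) + V/44 = 9/2 + V/44)
1/(q(-98) - A) = 1/((9/2 + (1/44)*(-98)) - 1*(-57155/3)) = 1/((9/2 - 49/22) + 57155/3) = 1/(25/11 + 57155/3) = 1/(628780/33) = 33/628780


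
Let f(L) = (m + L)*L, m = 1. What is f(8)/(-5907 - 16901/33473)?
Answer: -301257/24717739 ≈ -0.012188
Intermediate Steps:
f(L) = L*(1 + L) (f(L) = (1 + L)*L = L*(1 + L))
f(8)/(-5907 - 16901/33473) = (8*(1 + 8))/(-5907 - 16901/33473) = (8*9)/(-5907 - 16901*1/33473) = 72/(-5907 - 16901/33473) = 72/(-197741912/33473) = 72*(-33473/197741912) = -301257/24717739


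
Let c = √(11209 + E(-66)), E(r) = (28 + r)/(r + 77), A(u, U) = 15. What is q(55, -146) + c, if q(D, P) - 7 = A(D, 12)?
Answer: 22 + √1355871/11 ≈ 127.86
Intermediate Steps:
E(r) = (28 + r)/(77 + r)
q(D, P) = 22 (q(D, P) = 7 + 15 = 22)
c = √1355871/11 (c = √(11209 + (28 - 66)/(77 - 66)) = √(11209 - 38/11) = √(123261/11) = √1355871/11 ≈ 105.86)
q(55, -146) + c = 22 + √1355871/11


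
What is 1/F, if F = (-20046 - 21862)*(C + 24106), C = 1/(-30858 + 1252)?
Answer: -14803/14954497552190 ≈ -9.8987e-10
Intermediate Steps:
C = -1/29606 (C = 1/(-29606) = -1/29606 ≈ -3.3777e-5)
F = -14954497552190/14803 (F = (-20046 - 21862)*(-1/29606 + 24106) = -41908*713682235/29606 = -14954497552190/14803 ≈ -1.0102e+9)
1/F = 1/(-14954497552190/14803) = -14803/14954497552190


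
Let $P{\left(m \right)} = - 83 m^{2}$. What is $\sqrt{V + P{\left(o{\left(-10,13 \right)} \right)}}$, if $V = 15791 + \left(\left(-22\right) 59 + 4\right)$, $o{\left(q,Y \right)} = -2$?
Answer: $\sqrt{14165} \approx 119.02$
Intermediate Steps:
$V = 14497$ ($V = 15791 + \left(-1298 + 4\right) = 15791 - 1294 = 14497$)
$\sqrt{V + P{\left(o{\left(-10,13 \right)} \right)}} = \sqrt{14497 - 83 \left(-2\right)^{2}} = \sqrt{14497 - 332} = \sqrt{14165}$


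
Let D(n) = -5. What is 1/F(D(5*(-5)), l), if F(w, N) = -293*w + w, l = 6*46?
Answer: 1/1460 ≈ 0.00068493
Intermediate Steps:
l = 276
F(w, N) = -292*w
1/F(D(5*(-5)), l) = 1/(-292*(-5)) = 1/1460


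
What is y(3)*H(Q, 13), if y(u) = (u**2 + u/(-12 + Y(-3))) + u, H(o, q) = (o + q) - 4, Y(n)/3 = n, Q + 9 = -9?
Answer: -747/7 ≈ -106.71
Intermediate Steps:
Q = -18 (Q = -9 - 9 = -18)
Y(n) = 3*n
H(o, q) = -4 + o + q
y(u) = u**2 + 20*u/21 (y(u) = (u**2 + u/(-12 + 3*(-3))) + u = (u**2 + u/(-12 - 9)) + u = (u**2 + u/(-21)) + u = (u**2 - u/21) + u = u**2 + 20*u/21)
y(3)*H(Q, 13) = ((1/21)*3*(20 + 21*3))*(-4 - 18 + 13) = ((1/21)*3*(20 + 63))*(-9) = ((1/21)*3*83)*(-9) = (83/7)*(-9) = -747/7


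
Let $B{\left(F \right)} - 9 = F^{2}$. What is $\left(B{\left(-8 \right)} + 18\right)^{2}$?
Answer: $8281$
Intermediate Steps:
$B{\left(F \right)} = 9 + F^{2}$
$\left(B{\left(-8 \right)} + 18\right)^{2} = \left(\left(9 + \left(-8\right)^{2}\right) + 18\right)^{2} = \left(\left(9 + 64\right) + 18\right)^{2} = \left(73 + 18\right)^{2} = 91^{2} = 8281$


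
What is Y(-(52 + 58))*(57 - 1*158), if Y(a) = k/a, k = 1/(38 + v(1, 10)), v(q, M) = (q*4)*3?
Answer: 101/5500 ≈ 0.018364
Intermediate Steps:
v(q, M) = 12*q (v(q, M) = (4*q)*3 = 12*q)
k = 1/50 (k = 1/(38 + 12*1) = 1/(38 + 12) = 1/50 ≈ 0.020000)
Y(a) = 1/(50*a)
Y(-(52 + 58))*(57 - 1*158) = (1/(50*((-(52 + 58)))))*(57 - 1*158) = (1/(50*((-1*110))))*(57 - 158) = ((1/50)/(-110))*(-101) = ((1/50)*(-1/110))*(-101) = -1/5500*(-101) = 101/5500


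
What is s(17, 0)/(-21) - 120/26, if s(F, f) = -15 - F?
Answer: -844/273 ≈ -3.0916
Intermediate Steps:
s(17, 0)/(-21) - 120/26 = (-15 - 1*17)/(-21) - 120/26 = (-15 - 17)*(-1/21) - 120*1/26 = -32*(-1/21) - 60/13 = 32/21 - 60/13 = -844/273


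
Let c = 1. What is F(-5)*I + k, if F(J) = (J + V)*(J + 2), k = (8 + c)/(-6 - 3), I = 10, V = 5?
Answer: -1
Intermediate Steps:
k = -1 (k = (8 + 1)/(-6 - 3) = 9/(-9) = 9*(-⅑) = -1)
F(J) = (2 + J)*(5 + J) (F(J) = (J + 5)*(J + 2) = (5 + J)*(2 + J) = (2 + J)*(5 + J))
F(-5)*I + k = (10 + (-5)² + 7*(-5))*10 - 1 = (10 + 25 - 35)*10 - 1 = 0*10 - 1 = 0 - 1 = -1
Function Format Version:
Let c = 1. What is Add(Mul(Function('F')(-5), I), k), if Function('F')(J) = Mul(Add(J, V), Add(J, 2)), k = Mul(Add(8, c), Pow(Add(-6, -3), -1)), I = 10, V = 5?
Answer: -1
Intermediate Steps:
k = -1 (k = Mul(Add(8, 1), Pow(Add(-6, -3), -1)) = Mul(9, Pow(-9, -1)) = Mul(9, Rational(-1, 9)) = -1)
Function('F')(J) = Mul(Add(2, J), Add(5, J)) (Function('F')(J) = Mul(Add(J, 5), Add(J, 2)) = Mul(Add(5, J), Add(2, J)) = Mul(Add(2, J), Add(5, J)))
Add(Mul(Function('F')(-5), I), k) = Add(Mul(Add(10, Pow(-5, 2), Mul(7, -5)), 10), -1) = Add(Mul(Add(10, 25, -35), 10), -1) = Add(Mul(0, 10), -1) = Add(0, -1) = -1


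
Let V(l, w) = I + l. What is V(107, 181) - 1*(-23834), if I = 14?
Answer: 23955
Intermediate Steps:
V(l, w) = 14 + l
V(107, 181) - 1*(-23834) = (14 + 107) - 1*(-23834) = 121 + 23834 = 23955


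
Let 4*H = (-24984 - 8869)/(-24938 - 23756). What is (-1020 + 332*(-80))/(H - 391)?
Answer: 55380640/784779 ≈ 70.568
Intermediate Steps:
H = 349/2008 (H = ((-24984 - 8869)/(-24938 - 23756))/4 = (-33853/(-48694))/4 = (-33853*(-1/48694))/4 = (1/4)*(349/502) = 349/2008 ≈ 0.17380)
(-1020 + 332*(-80))/(H - 391) = (-1020 + 332*(-80))/(349/2008 - 391) = (-1020 - 26560)/(-784779/2008) = -27580*(-2008/784779) = 55380640/784779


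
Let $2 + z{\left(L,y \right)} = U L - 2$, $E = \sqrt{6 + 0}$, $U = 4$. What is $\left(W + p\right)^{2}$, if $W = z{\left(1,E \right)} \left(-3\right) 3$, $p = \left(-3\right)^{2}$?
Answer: $81$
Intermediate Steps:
$E = \sqrt{6} \approx 2.4495$
$z{\left(L,y \right)} = -4 + 4 L$ ($z{\left(L,y \right)} = -2 + \left(4 L - 2\right) = -2 + \left(-2 + 4 L\right) = -4 + 4 L$)
$p = 9$
$W = 0$ ($W = \left(-4 + 4 \cdot 1\right) \left(-3\right) 3 = \left(-4 + 4\right) \left(-3\right) 3 = 0 \left(-3\right) 3 = 0 \cdot 3 = 0$)
$\left(W + p\right)^{2} = \left(0 + 9\right)^{2} = 9^{2} = 81$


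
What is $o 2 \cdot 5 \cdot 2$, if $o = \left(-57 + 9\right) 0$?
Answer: $0$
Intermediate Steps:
$o = 0$ ($o = \left(-48\right) 0 = 0$)
$o 2 \cdot 5 \cdot 2 = 0 \cdot 2 \cdot 5 \cdot 2 = 0 \cdot 10 \cdot 2 = 0 \cdot 20 = 0$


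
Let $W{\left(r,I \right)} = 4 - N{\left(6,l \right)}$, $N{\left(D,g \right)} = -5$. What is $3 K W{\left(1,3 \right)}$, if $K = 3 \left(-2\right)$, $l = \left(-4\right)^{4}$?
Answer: $-162$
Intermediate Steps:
$l = 256$
$W{\left(r,I \right)} = 9$ ($W{\left(r,I \right)} = 4 - -5 = 4 + 5 = 9$)
$K = -6$
$3 K W{\left(1,3 \right)} = 3 \left(-6\right) 9 = \left(-18\right) 9 = -162$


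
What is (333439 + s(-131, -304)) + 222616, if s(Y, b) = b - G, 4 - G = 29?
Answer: 555776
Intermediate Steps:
G = -25 (G = 4 - 1*29 = 4 - 29 = -25)
s(Y, b) = 25 + b (s(Y, b) = b - 1*(-25) = b + 25 = 25 + b)
(333439 + s(-131, -304)) + 222616 = (333439 + (25 - 304)) + 222616 = (333439 - 279) + 222616 = 333160 + 222616 = 555776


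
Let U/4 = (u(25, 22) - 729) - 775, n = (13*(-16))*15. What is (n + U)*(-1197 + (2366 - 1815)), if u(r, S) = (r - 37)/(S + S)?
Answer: 64928168/11 ≈ 5.9026e+6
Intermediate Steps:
n = -3120 (n = -208*15 = -3120)
u(r, S) = (-37 + r)/(2*S) (u(r, S) = (-37 + r)/((2*S)) = (-37 + r)*(1/(2*S)) = (-37 + r)/(2*S))
U = -66188/11 (U = 4*(((½)*(-37 + 25)/22 - 729) - 775) = 4*(((½)*(1/22)*(-12) - 729) - 775) = 4*((-3/11 - 729) - 775) = 4*(-8022/11 - 775) = 4*(-16547/11) = -66188/11 ≈ -6017.1)
(n + U)*(-1197 + (2366 - 1815)) = (-3120 - 66188/11)*(-1197 + (2366 - 1815)) = -100508*(-1197 + 551)/11 = -100508/11*(-646) = 64928168/11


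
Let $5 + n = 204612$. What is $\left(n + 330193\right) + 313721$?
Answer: $848521$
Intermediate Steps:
$n = 204607$ ($n = -5 + 204612 = 204607$)
$\left(n + 330193\right) + 313721 = \left(204607 + 330193\right) + 313721 = 534800 + 313721 = 848521$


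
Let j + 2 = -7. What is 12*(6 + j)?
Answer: -36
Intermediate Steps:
j = -9 (j = -2 - 7 = -9)
12*(6 + j) = 12*(6 - 9) = 12*(-3) = -36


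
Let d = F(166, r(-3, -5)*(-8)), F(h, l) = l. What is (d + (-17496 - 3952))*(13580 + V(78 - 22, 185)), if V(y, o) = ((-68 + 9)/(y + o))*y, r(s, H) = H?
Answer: -69992942208/241 ≈ -2.9043e+8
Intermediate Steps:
V(y, o) = -59*y/(o + y) (V(y, o) = (-59/(o + y))*y = -59*y/(o + y))
d = 40 (d = -5*(-8) = 40)
(d + (-17496 - 3952))*(13580 + V(78 - 22, 185)) = (40 + (-17496 - 3952))*(13580 - 59*(78 - 22)/(185 + (78 - 22))) = (40 - 21448)*(13580 - 59*56/(185 + 56)) = -21408*(13580 - 59*56/241) = -21408*(13580 - 59*56*1/241) = -21408*(13580 - 3304/241) = -21408*3269476/241 = -69992942208/241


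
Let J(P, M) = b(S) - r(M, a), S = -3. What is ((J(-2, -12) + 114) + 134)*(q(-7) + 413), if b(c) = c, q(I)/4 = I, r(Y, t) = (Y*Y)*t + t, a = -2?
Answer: 205975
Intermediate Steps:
r(Y, t) = t + t*Y**2 (r(Y, t) = Y**2*t + t = t*Y**2 + t = t + t*Y**2)
q(I) = 4*I
J(P, M) = -1 + 2*M**2 (J(P, M) = -3 - (-2)*(1 + M**2) = -3 - (-2 - 2*M**2) = -3 + (2 + 2*M**2) = -1 + 2*M**2)
((J(-2, -12) + 114) + 134)*(q(-7) + 413) = (((-1 + 2*(-12)**2) + 114) + 134)*(4*(-7) + 413) = (((-1 + 2*144) + 114) + 134)*(-28 + 413) = (((-1 + 288) + 114) + 134)*385 = ((287 + 114) + 134)*385 = (401 + 134)*385 = 535*385 = 205975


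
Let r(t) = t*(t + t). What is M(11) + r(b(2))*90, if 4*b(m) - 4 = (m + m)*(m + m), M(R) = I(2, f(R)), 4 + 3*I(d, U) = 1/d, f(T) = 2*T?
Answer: 26993/6 ≈ 4498.8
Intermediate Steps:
I(d, U) = -4/3 + 1/(3*d) (I(d, U) = -4/3 + (1/d)/3 = -4/3 + 1/(3*d))
M(R) = -7/6 (M(R) = (1/3)*(1 - 4*2)/2 = (1/3)*(1/2)*(1 - 8) = (1/3)*(1/2)*(-7) = -7/6)
b(m) = 1 + m**2 (b(m) = 1 + ((m + m)*(m + m))/4 = 1 + ((2*m)*(2*m))/4 = 1 + (4*m**2)/4 = 1 + m**2)
r(t) = 2*t**2 (r(t) = t*(2*t) = 2*t**2)
M(11) + r(b(2))*90 = -7/6 + (2*(1 + 2**2)**2)*90 = -7/6 + (2*(1 + 4)**2)*90 = -7/6 + (2*5**2)*90 = -7/6 + (2*25)*90 = -7/6 + 50*90 = -7/6 + 4500 = 26993/6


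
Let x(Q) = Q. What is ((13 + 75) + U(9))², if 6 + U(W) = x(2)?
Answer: 7056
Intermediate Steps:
U(W) = -4 (U(W) = -6 + 2 = -4)
((13 + 75) + U(9))² = ((13 + 75) - 4)² = (88 - 4)² = 84² = 7056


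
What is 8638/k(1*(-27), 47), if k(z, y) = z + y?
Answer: 4319/10 ≈ 431.90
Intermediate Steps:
k(z, y) = y + z
8638/k(1*(-27), 47) = 8638/(47 + 1*(-27)) = 8638/(47 - 27) = 8638/20 = 8638*(1/20) = 4319/10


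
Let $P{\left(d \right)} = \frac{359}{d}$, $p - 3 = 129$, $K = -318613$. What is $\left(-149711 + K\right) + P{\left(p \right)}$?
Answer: $- \frac{61818409}{132} \approx -4.6832 \cdot 10^{5}$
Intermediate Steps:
$p = 132$ ($p = 3 + 129 = 132$)
$\left(-149711 + K\right) + P{\left(p \right)} = \left(-149711 - 318613\right) + \frac{359}{132} = -468324 + 359 \cdot \frac{1}{132} = -468324 + \frac{359}{132} = - \frac{61818409}{132}$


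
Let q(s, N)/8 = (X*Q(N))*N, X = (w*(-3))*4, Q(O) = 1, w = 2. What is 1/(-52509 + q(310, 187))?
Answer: -1/88413 ≈ -1.1311e-5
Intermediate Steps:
X = -24 (X = (2*(-3))*4 = -6*4 = -24)
q(s, N) = -192*N (q(s, N) = 8*((-24*1)*N) = 8*(-24*N) = -192*N)
1/(-52509 + q(310, 187)) = 1/(-52509 - 192*187) = 1/(-52509 - 35904) = 1/(-88413) = -1/88413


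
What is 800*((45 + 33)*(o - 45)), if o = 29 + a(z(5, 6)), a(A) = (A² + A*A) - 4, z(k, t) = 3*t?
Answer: 39187200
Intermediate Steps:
a(A) = -4 + 2*A² (a(A) = (A² + A²) - 4 = 2*A² - 4 = -4 + 2*A²)
o = 673 (o = 29 + (-4 + 2*(3*6)²) = 29 + (-4 + 2*18²) = 29 + (-4 + 2*324) = 29 + (-4 + 648) = 29 + 644 = 673)
800*((45 + 33)*(o - 45)) = 800*((45 + 33)*(673 - 45)) = 800*(78*628) = 800*48984 = 39187200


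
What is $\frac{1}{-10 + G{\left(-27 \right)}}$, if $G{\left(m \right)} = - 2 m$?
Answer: $\frac{1}{44} \approx 0.022727$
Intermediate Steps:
$\frac{1}{-10 + G{\left(-27 \right)}} = \frac{1}{-10 - -54} = \frac{1}{-10 + 54} = \frac{1}{44}$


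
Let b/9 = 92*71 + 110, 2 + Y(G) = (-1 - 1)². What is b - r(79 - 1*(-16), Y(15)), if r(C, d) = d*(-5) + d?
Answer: 59786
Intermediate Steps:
Y(G) = 2 (Y(G) = -2 + (-1 - 1)² = -2 + (-2)² = -2 + 4 = 2)
r(C, d) = -4*d (r(C, d) = -5*d + d = -4*d)
b = 59778 (b = 9*(92*71 + 110) = 9*(6532 + 110) = 9*6642 = 59778)
b - r(79 - 1*(-16), Y(15)) = 59778 - (-4)*2 = 59778 - 1*(-8) = 59778 + 8 = 59786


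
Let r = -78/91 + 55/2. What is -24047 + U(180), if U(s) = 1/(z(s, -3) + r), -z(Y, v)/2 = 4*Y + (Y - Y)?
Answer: -475818003/19787 ≈ -24047.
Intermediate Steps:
z(Y, v) = -8*Y (z(Y, v) = -2*(4*Y + (Y - Y)) = -2*(4*Y + 0) = -8*Y)
r = 373/14 (r = -78*1/91 + 55*(½) = -6/7 + 55/2 = 373/14 ≈ 26.643)
U(s) = 1/(373/14 - 8*s) (U(s) = 1/(-8*s + 373/14) = 1/(373/14 - 8*s))
-24047 + U(180) = -24047 - 14/(-373 + 112*180) = -24047 - 14/(-373 + 20160) = -24047 - 14/19787 = -475818003/19787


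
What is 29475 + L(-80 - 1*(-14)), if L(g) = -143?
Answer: 29332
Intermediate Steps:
29475 + L(-80 - 1*(-14)) = 29475 - 143 = 29332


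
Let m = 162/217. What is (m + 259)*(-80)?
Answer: -4509200/217 ≈ -20780.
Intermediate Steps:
m = 162/217 (m = 162*(1/217) = 162/217 ≈ 0.74654)
(m + 259)*(-80) = (162/217 + 259)*(-80) = (56365/217)*(-80) = -4509200/217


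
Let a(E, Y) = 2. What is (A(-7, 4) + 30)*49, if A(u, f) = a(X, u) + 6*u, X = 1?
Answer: -490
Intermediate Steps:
A(u, f) = 2 + 6*u
(A(-7, 4) + 30)*49 = ((2 + 6*(-7)) + 30)*49 = ((2 - 42) + 30)*49 = (-40 + 30)*49 = -10*49 = -490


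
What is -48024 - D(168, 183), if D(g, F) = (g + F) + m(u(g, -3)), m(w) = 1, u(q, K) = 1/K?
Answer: -48376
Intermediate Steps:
D(g, F) = 1 + F + g (D(g, F) = (g + F) + 1 = (F + g) + 1 = 1 + F + g)
-48024 - D(168, 183) = -48024 - (1 + 183 + 168) = -48024 - 1*352 = -48024 - 352 = -48376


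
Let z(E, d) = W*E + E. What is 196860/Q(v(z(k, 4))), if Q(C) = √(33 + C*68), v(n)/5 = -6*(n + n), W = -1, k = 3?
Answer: 65620*√33/11 ≈ 34269.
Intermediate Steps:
z(E, d) = 0 (z(E, d) = -E + E = 0)
v(n) = -60*n (v(n) = 5*(-6*(n + n)) = 5*(-12*n) = -60*n)
Q(C) = √(33 + 68*C)
196860/Q(v(z(k, 4))) = 196860/(√(33 + 68*(-60*0))) = 196860/(√(33 + 68*0)) = 196860/(√(33 + 0)) = 196860/(√33) = 196860*(√33/33) = 65620*√33/11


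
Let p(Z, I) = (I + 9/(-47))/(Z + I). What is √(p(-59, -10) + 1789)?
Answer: √18816554058/3243 ≈ 42.298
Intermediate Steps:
p(Z, I) = (-9/47 + I)/(I + Z) (p(Z, I) = (I + 9*(-1/47))/(I + Z) = (I - 9/47)/(I + Z) = (-9/47 + I)/(I + Z))
√(p(-59, -10) + 1789) = √((-9/47 - 10)/(-10 - 59) + 1789) = √(-479/47/(-69) + 1789) = √(-1/69*(-479/47) + 1789) = √(479/3243 + 1789) = √(5802206/3243) = √18816554058/3243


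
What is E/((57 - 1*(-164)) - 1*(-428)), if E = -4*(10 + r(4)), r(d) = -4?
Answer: -24/649 ≈ -0.036980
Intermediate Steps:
E = -24 (E = -4*(10 - 4) = -4*6 = -24)
E/((57 - 1*(-164)) - 1*(-428)) = -24/((57 - 1*(-164)) - 1*(-428)) = -24/((57 + 164) + 428) = -24/(221 + 428) = -24/649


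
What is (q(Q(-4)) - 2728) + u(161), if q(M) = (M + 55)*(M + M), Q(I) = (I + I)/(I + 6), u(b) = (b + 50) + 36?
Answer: -2889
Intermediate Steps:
u(b) = 86 + b (u(b) = (50 + b) + 36 = 86 + b)
Q(I) = 2*I/(6 + I) (Q(I) = (2*I)/(6 + I) = 2*I/(6 + I))
q(M) = 2*M*(55 + M) (q(M) = (55 + M)*(2*M) = 2*M*(55 + M))
(q(Q(-4)) - 2728) + u(161) = (2*(2*(-4)/(6 - 4))*(55 + 2*(-4)/(6 - 4)) - 2728) + (86 + 161) = (2*(2*(-4)/2)*(55 + 2*(-4)/2) - 2728) + 247 = (2*(2*(-4)*(1/2))*(55 + 2*(-4)*(1/2)) - 2728) + 247 = (2*(-4)*(55 - 4) - 2728) + 247 = (2*(-4)*51 - 2728) + 247 = (-408 - 2728) + 247 = -3136 + 247 = -2889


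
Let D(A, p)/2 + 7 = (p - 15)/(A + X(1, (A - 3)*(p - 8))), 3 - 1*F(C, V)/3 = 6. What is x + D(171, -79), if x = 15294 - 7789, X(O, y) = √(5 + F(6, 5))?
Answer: 219042147/29245 + 376*I/29245 ≈ 7489.9 + 0.012857*I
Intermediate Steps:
F(C, V) = -9 (F(C, V) = 9 - 3*6 = 9 - 18 = -9)
X(O, y) = 2*I (X(O, y) = √(5 - 9) = √(-4) = 2*I)
D(A, p) = -14 + 2*(-15 + p)/(A + 2*I) (D(A, p) = -14 + 2*((p - 15)/(A + 2*I)) = -14 + 2*((-15 + p)/(A + 2*I)) = -14 + 2*(-15 + p)/(A + 2*I))
x = 7505
x + D(171, -79) = 7505 + 2*(-15 - 79 - 14*I - 7*171)/(171 + 2*I) = 7505 + 2*((171 - 2*I)/29245)*(-15 - 79 - 14*I - 1197) = 7505 + 2*((171 - 2*I)/29245)*(-1291 - 14*I) = 7505 + 2*(-1291 - 14*I)*(171 - 2*I)/29245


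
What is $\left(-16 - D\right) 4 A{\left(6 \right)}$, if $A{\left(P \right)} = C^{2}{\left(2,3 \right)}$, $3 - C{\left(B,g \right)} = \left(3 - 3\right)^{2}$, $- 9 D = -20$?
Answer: $-656$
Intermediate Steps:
$D = \frac{20}{9}$ ($D = \left(- \frac{1}{9}\right) \left(-20\right) = \frac{20}{9} \approx 2.2222$)
$C{\left(B,g \right)} = 3$ ($C{\left(B,g \right)} = 3 - \left(3 - 3\right)^{2} = 3 - 0^{2} = 3 - 0 = 3 + 0 = 3$)
$A{\left(P \right)} = 9$ ($A{\left(P \right)} = 3^{2} = 9$)
$\left(-16 - D\right) 4 A{\left(6 \right)} = \left(-16 - \frac{20}{9}\right) 4 \cdot 9 = \left(- \frac{164}{9}\right) 4 \cdot 9 = \left(- \frac{656}{9}\right) 9 = -656$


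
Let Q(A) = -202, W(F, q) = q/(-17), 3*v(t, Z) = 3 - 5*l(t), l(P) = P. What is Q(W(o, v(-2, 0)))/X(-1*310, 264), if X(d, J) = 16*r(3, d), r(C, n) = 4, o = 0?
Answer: -101/32 ≈ -3.1563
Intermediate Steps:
v(t, Z) = 1 - 5*t/3 (v(t, Z) = (3 - 5*t)/3 = 1 - 5*t/3)
W(F, q) = -q/17 (W(F, q) = q*(-1/17) = -q/17)
X(d, J) = 64 (X(d, J) = 16*4 = 64)
Q(W(o, v(-2, 0)))/X(-1*310, 264) = -202/64 = -202*1/64 = -101/32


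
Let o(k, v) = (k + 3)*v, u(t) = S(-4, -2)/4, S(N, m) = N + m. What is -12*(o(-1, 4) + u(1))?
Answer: -78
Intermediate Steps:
u(t) = -3/2 (u(t) = (-4 - 2)/4 = -6*1/4 = -3/2)
o(k, v) = v*(3 + k) (o(k, v) = (3 + k)*v = v*(3 + k))
-12*(o(-1, 4) + u(1)) = -12*(4*(3 - 1) - 3/2) = -12*(4*2 - 3/2) = -12*(8 - 3/2) = -12*13/2 = -78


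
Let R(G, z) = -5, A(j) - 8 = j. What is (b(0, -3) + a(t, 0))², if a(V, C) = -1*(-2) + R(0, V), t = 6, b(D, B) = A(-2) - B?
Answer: 36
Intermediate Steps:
A(j) = 8 + j
b(D, B) = 6 - B (b(D, B) = (8 - 2) - B = 6 - B)
a(V, C) = -3 (a(V, C) = -1*(-2) - 5 = 2 - 5 = -3)
(b(0, -3) + a(t, 0))² = ((6 - 1*(-3)) - 3)² = ((6 + 3) - 3)² = (9 - 3)² = 6² = 36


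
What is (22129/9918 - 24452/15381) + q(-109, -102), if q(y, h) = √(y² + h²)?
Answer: 3624119/5649954 + √22285 ≈ 149.92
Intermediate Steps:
q(y, h) = √(h² + y²)
(22129/9918 - 24452/15381) + q(-109, -102) = (22129/9918 - 24452/15381) + √((-102)² + (-109)²) = (22129*(1/9918) - 24452*1/15381) + √(10404 + 11881) = (22129/9918 - 24452/15381) + √22285 = 3624119/5649954 + √22285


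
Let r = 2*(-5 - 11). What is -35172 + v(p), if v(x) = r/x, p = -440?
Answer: -1934456/55 ≈ -35172.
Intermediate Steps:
r = -32 (r = 2*(-16) = -32)
v(x) = -32/x
-35172 + v(p) = -35172 - 32/(-440) = -35172 - 32*(-1/440) = -35172 + 4/55 = -1934456/55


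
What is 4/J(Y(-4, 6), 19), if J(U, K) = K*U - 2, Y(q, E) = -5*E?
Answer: -1/143 ≈ -0.0069930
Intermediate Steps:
J(U, K) = -2 + K*U
4/J(Y(-4, 6), 19) = 4/(-2 + 19*(-5*6)) = 4/(-2 + 19*(-30)) = 4/(-2 - 570) = 4/(-572) = -1/572*4 = -1/143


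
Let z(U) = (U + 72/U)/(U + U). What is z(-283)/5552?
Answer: 80161/889308256 ≈ 9.0139e-5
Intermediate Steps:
z(U) = (U + 72/U)/(2*U) (z(U) = (U + 72/U)/((2*U)) = (U + 72/U)*(1/(2*U)) = (U + 72/U)/(2*U))
z(-283)/5552 = (½ + 36/(-283)²)/5552 = (½ + 36*(1/80089))*(1/5552) = (½ + 36/80089)*(1/5552) = (80161/160178)*(1/5552) = 80161/889308256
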